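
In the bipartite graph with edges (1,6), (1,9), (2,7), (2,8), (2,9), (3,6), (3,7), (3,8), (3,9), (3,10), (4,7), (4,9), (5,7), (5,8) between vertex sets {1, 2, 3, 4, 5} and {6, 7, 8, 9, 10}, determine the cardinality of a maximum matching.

Step 1: List the neighbors of each left vertex:
  1: 6, 9
  2: 7, 8, 9
  3: 6, 7, 8, 9, 10
  4: 7, 9
  5: 7, 8

Step 2: Greedily match left vertices, then look for augmenting paths:
  Match 1 -- 6
  Match 2 -- 7
  Match 3 -- 10
  Match 4 -- 9
  Match 5 -- 8
  No augmenting path remains.

Step 3: Verify this is maximum:
  Matching size 5 = min(|L|, |R|) = min(5, 5), which is an upper bound, so this matching is maximum.

Maximum matching: {(1,6), (2,7), (3,10), (4,9), (5,8)}
Size: 5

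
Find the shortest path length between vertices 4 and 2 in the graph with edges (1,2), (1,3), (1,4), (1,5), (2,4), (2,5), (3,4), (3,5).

Step 1: Build adjacency list:
  1: 2, 3, 4, 5
  2: 1, 4, 5
  3: 1, 4, 5
  4: 1, 2, 3
  5: 1, 2, 3

Step 2: BFS from vertex 4 to find shortest path to 2:
  vertex 1 reached at distance 1
  vertex 2 reached at distance 1

Step 3: Shortest path: 4 -> 2
Path length: 1 edge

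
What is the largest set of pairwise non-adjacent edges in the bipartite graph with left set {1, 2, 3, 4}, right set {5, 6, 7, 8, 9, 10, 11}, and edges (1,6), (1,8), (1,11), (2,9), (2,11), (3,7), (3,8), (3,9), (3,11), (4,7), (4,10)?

Step 1: List the neighbors of each left vertex:
  1: 6, 8, 11
  2: 9, 11
  3: 7, 8, 9, 11
  4: 7, 10

Step 2: Greedily match left vertices, then look for augmenting paths:
  Match 1 -- 6
  Match 2 -- 9
  Match 3 -- 7
  Match 4 -- 10
  No augmenting path remains.

Step 3: Verify this is maximum:
  Matching size 4 = min(|L|, |R|) = min(4, 7), which is an upper bound, so this matching is maximum.

Maximum matching: {(1,6), (2,9), (3,7), (4,10)}
Size: 4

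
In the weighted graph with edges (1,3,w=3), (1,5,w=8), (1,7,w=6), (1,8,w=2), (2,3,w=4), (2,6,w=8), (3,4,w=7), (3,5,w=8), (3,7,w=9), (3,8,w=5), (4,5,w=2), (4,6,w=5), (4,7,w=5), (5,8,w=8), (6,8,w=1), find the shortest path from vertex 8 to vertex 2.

Step 1: Build adjacency list with weights:
  1: 3(w=3), 5(w=8), 7(w=6), 8(w=2)
  2: 3(w=4), 6(w=8)
  3: 1(w=3), 2(w=4), 4(w=7), 5(w=8), 7(w=9), 8(w=5)
  4: 3(w=7), 5(w=2), 6(w=5), 7(w=5)
  5: 1(w=8), 3(w=8), 4(w=2), 8(w=8)
  6: 2(w=8), 4(w=5), 8(w=1)
  7: 1(w=6), 3(w=9), 4(w=5)
  8: 1(w=2), 3(w=5), 5(w=8), 6(w=1)

Step 2: Apply Dijkstra's algorithm from vertex 8:
  Visit vertex 8 (distance=0)
    Update dist[1] = 2
    Update dist[3] = 5
    Update dist[5] = 8
    Update dist[6] = 1
  Visit vertex 6 (distance=1)
    Update dist[2] = 9
    Update dist[4] = 6
  Visit vertex 1 (distance=2)
    Update dist[7] = 8
  Visit vertex 3 (distance=5)
  Visit vertex 4 (distance=6)
  Visit vertex 5 (distance=8)
  Visit vertex 7 (distance=8)
  Visit vertex 2 (distance=9)

Step 3: Shortest path: 8 -> 3 -> 2
Total weight: 5 + 4 = 9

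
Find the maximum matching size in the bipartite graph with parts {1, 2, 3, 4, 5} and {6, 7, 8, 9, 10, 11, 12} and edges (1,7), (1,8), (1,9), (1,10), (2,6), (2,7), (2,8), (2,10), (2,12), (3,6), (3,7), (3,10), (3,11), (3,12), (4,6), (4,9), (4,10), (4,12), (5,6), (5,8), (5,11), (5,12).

Step 1: List the neighbors of each left vertex:
  1: 7, 8, 9, 10
  2: 6, 7, 8, 10, 12
  3: 6, 7, 10, 11, 12
  4: 6, 9, 10, 12
  5: 6, 8, 11, 12

Step 2: Greedily match left vertices, then look for augmenting paths:
  Match 1 -- 7
  Match 2 -- 6
  Match 3 -- 10
  Match 4 -- 9
  Match 5 -- 8
  No augmenting path remains.

Step 3: Verify this is maximum:
  Matching size 5 = min(|L|, |R|) = min(5, 7), which is an upper bound, so this matching is maximum.

Maximum matching: {(1,7), (2,6), (3,10), (4,9), (5,8)}
Size: 5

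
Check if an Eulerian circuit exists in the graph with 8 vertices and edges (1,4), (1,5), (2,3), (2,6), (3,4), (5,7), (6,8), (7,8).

Step 1: Find the degree of each vertex:
  deg(1) = 2
  deg(2) = 2
  deg(3) = 2
  deg(4) = 2
  deg(5) = 2
  deg(6) = 2
  deg(7) = 2
  deg(8) = 2

Step 2: Count vertices with odd degree:
  All vertices have even degree (0 odd-degree vertices)

Step 3: Apply Euler's theorem:
  - Eulerian circuit exists iff graph is connected and all vertices have even degree
  - Eulerian path exists iff graph is connected and has 0 or 2 odd-degree vertices

Graph is connected with 0 odd-degree vertices.
Both Eulerian circuit and Eulerian path exist.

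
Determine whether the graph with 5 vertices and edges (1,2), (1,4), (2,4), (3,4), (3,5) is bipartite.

Step 1: Attempt 2-coloring using BFS:
  Start at vertex 1, assign color 0
  Color vertex 2 with color 1 (neighbor of 1)
  Color vertex 4 with color 1 (neighbor of 1)

Step 2: Conflict found! Vertices 2 and 4 are adjacent but have the same color.
This means the graph contains an odd cycle.

The graph is NOT bipartite.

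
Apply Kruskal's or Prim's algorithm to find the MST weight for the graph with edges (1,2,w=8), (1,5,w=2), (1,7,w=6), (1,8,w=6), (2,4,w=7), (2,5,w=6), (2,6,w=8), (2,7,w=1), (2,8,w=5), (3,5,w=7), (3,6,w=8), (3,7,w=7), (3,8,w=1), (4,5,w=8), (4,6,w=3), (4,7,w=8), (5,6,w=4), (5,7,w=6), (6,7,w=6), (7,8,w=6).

Apply Kruskal's algorithm (sort edges by weight, add if no cycle):

Sorted edges by weight:
  (2,7) w=1
  (3,8) w=1
  (1,5) w=2
  (4,6) w=3
  (5,6) w=4
  (2,8) w=5
  (1,7) w=6
  (1,8) w=6
  (2,5) w=6
  (5,7) w=6
  (6,7) w=6
  (7,8) w=6
  (2,4) w=7
  (3,7) w=7
  (3,5) w=7
  (1,2) w=8
  (2,6) w=8
  (3,6) w=8
  (4,5) w=8
  (4,7) w=8

Add edge (2,7) w=1 -- no cycle. Running total: 1
Add edge (3,8) w=1 -- no cycle. Running total: 2
Add edge (1,5) w=2 -- no cycle. Running total: 4
Add edge (4,6) w=3 -- no cycle. Running total: 7
Add edge (5,6) w=4 -- no cycle. Running total: 11
Add edge (2,8) w=5 -- no cycle. Running total: 16
Add edge (1,7) w=6 -- no cycle. Running total: 22

MST edges: (2,7,w=1), (3,8,w=1), (1,5,w=2), (4,6,w=3), (5,6,w=4), (2,8,w=5), (1,7,w=6)
Total MST weight: 1 + 1 + 2 + 3 + 4 + 5 + 6 = 22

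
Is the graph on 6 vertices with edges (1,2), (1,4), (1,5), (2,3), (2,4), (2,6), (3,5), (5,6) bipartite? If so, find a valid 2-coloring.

Step 1: Attempt 2-coloring using BFS:
  Start at vertex 1, assign color 0
  Color vertex 2 with color 1 (neighbor of 1)
  Color vertex 4 with color 1 (neighbor of 1)
  Color vertex 5 with color 1 (neighbor of 1)
  Color vertex 3 with color 0 (neighbor of 2)

Step 2: Conflict found! Vertices 2 and 4 are adjacent but have the same color.
This means the graph contains an odd cycle.

The graph is NOT bipartite.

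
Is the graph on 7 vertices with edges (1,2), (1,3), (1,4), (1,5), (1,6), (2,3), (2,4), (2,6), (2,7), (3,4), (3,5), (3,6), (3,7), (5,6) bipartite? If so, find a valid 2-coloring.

Step 1: Attempt 2-coloring using BFS:
  Start at vertex 1, assign color 0
  Color vertex 2 with color 1 (neighbor of 1)
  Color vertex 3 with color 1 (neighbor of 1)
  Color vertex 4 with color 1 (neighbor of 1)
  Color vertex 5 with color 1 (neighbor of 1)
  Color vertex 6 with color 1 (neighbor of 1)

Step 2: Conflict found! Vertices 2 and 3 are adjacent but have the same color.
This means the graph contains an odd cycle.

The graph is NOT bipartite.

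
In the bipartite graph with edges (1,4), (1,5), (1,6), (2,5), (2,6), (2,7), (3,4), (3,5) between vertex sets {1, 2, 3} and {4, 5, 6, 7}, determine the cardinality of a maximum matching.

Step 1: List the neighbors of each left vertex:
  1: 4, 5, 6
  2: 5, 6, 7
  3: 4, 5

Step 2: Greedily match left vertices, then look for augmenting paths:
  Match 1 -- 6
  Match 2 -- 5
  Match 3 -- 4
  No augmenting path remains.

Step 3: Verify this is maximum:
  Matching size 3 = min(|L|, |R|) = min(3, 4), which is an upper bound, so this matching is maximum.

Maximum matching: {(1,6), (2,5), (3,4)}
Size: 3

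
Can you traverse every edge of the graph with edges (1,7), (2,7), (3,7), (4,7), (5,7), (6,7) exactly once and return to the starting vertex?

Step 1: Find the degree of each vertex:
  deg(1) = 1
  deg(2) = 1
  deg(3) = 1
  deg(4) = 1
  deg(5) = 1
  deg(6) = 1
  deg(7) = 6

Step 2: Count vertices with odd degree:
  Odd-degree vertices: 1, 2, 3, 4, 5, 6 (6 total)

Step 3: Apply Euler's theorem:
  - Eulerian circuit exists iff graph is connected and all vertices have even degree
  - Eulerian path exists iff graph is connected and has 0 or 2 odd-degree vertices

Graph has 6 odd-degree vertices (need 0 or 2).
Neither Eulerian path nor Eulerian circuit exists.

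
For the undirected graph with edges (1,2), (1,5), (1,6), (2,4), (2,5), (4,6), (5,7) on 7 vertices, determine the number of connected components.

Step 1: Build adjacency list from edges:
  1: 2, 5, 6
  2: 1, 4, 5
  3: (none)
  4: 2, 6
  5: 1, 2, 7
  6: 1, 4
  7: 5

Step 2: Run BFS/DFS from vertex 1:
  Visited: {1, 2, 5, 6, 4, 7}
  Reached 6 of 7 vertices

Step 3: Only 6 of 7 vertices reached. Graph is disconnected.
Connected components: {1, 2, 4, 5, 6, 7}, {3}
Number of connected components: 2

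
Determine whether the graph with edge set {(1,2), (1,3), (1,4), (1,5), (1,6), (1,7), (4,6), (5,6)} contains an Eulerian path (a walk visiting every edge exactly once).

Step 1: Find the degree of each vertex:
  deg(1) = 6
  deg(2) = 1
  deg(3) = 1
  deg(4) = 2
  deg(5) = 2
  deg(6) = 3
  deg(7) = 1

Step 2: Count vertices with odd degree:
  Odd-degree vertices: 2, 3, 6, 7 (4 total)

Step 3: Apply Euler's theorem:
  - Eulerian circuit exists iff graph is connected and all vertices have even degree
  - Eulerian path exists iff graph is connected and has 0 or 2 odd-degree vertices

Graph has 4 odd-degree vertices (need 0 or 2).
Neither Eulerian path nor Eulerian circuit exists.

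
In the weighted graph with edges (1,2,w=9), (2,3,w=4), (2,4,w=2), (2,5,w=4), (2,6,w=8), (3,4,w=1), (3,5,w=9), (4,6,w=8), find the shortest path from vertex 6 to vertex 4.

Step 1: Build adjacency list with weights:
  1: 2(w=9)
  2: 1(w=9), 3(w=4), 4(w=2), 5(w=4), 6(w=8)
  3: 2(w=4), 4(w=1), 5(w=9)
  4: 2(w=2), 3(w=1), 6(w=8)
  5: 2(w=4), 3(w=9)
  6: 2(w=8), 4(w=8)

Step 2: Apply Dijkstra's algorithm from vertex 6:
  Visit vertex 6 (distance=0)
    Update dist[2] = 8
    Update dist[4] = 8
  Visit vertex 2 (distance=8)
    Update dist[1] = 17
    Update dist[3] = 12
    Update dist[5] = 12
  Visit vertex 4 (distance=8)
    Update dist[3] = 9

Step 3: Shortest path: 6 -> 4
Total weight: 8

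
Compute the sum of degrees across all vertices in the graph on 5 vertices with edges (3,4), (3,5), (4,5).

Step 1: Count edges incident to each vertex:
  deg(1) = 0 (neighbors: none)
  deg(2) = 0 (neighbors: none)
  deg(3) = 2 (neighbors: 4, 5)
  deg(4) = 2 (neighbors: 3, 5)
  deg(5) = 2 (neighbors: 3, 4)

Step 2: Sum all degrees:
  0 + 0 + 2 + 2 + 2 = 6

Verification: sum of degrees = 2 * |E| = 2 * 3 = 6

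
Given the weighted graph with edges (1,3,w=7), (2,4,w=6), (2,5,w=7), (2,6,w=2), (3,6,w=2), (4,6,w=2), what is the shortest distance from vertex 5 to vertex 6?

Step 1: Build adjacency list with weights:
  1: 3(w=7)
  2: 4(w=6), 5(w=7), 6(w=2)
  3: 1(w=7), 6(w=2)
  4: 2(w=6), 6(w=2)
  5: 2(w=7)
  6: 2(w=2), 3(w=2), 4(w=2)

Step 2: Apply Dijkstra's algorithm from vertex 5:
  Visit vertex 5 (distance=0)
    Update dist[2] = 7
  Visit vertex 2 (distance=7)
    Update dist[4] = 13
    Update dist[6] = 9
  Visit vertex 6 (distance=9)
    Update dist[3] = 11
    Update dist[4] = 11

Step 3: Shortest path: 5 -> 2 -> 6
Total weight: 7 + 2 = 9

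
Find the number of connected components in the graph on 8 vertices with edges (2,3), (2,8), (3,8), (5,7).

Step 1: Build adjacency list from edges:
  1: (none)
  2: 3, 8
  3: 2, 8
  4: (none)
  5: 7
  6: (none)
  7: 5
  8: 2, 3

Step 2: Run BFS/DFS from vertex 1:
  Visited: {1}
  Reached 1 of 8 vertices

Step 3: Only 1 of 8 vertices reached. Graph is disconnected.
Connected components: {1}, {2, 3, 8}, {4}, {5, 7}, {6}
Number of connected components: 5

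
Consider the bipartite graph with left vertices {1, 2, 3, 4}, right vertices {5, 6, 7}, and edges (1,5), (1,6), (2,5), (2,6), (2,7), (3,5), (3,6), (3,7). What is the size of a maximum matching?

Step 1: List the neighbors of each left vertex:
  1: 5, 6
  2: 5, 6, 7
  3: 5, 6, 7
  4: (none)

Step 2: Greedily match left vertices, then look for augmenting paths:
  Match 1 -- 5
  Match 2 -- 6
  Match 3 -- 7
  No augmenting path remains.

Step 3: Verify this is maximum:
  Matching size 3 = min(|L|, |R|) = min(4, 3), which is an upper bound, so this matching is maximum.

Maximum matching: {(1,5), (2,6), (3,7)}
Size: 3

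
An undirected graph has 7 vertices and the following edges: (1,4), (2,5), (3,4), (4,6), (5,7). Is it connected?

Step 1: Build adjacency list from edges:
  1: 4
  2: 5
  3: 4
  4: 1, 3, 6
  5: 2, 7
  6: 4
  7: 5

Step 2: Run BFS/DFS from vertex 1:
  Visited: {1, 4, 3, 6}
  Reached 4 of 7 vertices

Step 3: Only 4 of 7 vertices reached. Graph is disconnected.
Connected components: {1, 3, 4, 6}, {2, 5, 7}
Answer: No, the graph is not connected (2 components).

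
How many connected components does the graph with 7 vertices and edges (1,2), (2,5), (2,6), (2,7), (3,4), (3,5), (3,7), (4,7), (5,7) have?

Step 1: Build adjacency list from edges:
  1: 2
  2: 1, 5, 6, 7
  3: 4, 5, 7
  4: 3, 7
  5: 2, 3, 7
  6: 2
  7: 2, 3, 4, 5

Step 2: Run BFS/DFS from vertex 1:
  Visited: {1, 2, 5, 6, 7, 3, 4}
  Reached 7 of 7 vertices

Step 3: All 7 vertices reached from vertex 1, so the graph is connected.
Number of connected components: 1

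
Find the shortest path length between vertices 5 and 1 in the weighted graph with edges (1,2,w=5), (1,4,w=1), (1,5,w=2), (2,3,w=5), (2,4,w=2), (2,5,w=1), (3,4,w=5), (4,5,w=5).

Step 1: Build adjacency list with weights:
  1: 2(w=5), 4(w=1), 5(w=2)
  2: 1(w=5), 3(w=5), 4(w=2), 5(w=1)
  3: 2(w=5), 4(w=5)
  4: 1(w=1), 2(w=2), 3(w=5), 5(w=5)
  5: 1(w=2), 2(w=1), 4(w=5)

Step 2: Apply Dijkstra's algorithm from vertex 5:
  Visit vertex 5 (distance=0)
    Update dist[1] = 2
    Update dist[2] = 1
    Update dist[4] = 5
  Visit vertex 2 (distance=1)
    Update dist[3] = 6
    Update dist[4] = 3
  Visit vertex 1 (distance=2)

Step 3: Shortest path: 5 -> 1
Total weight: 2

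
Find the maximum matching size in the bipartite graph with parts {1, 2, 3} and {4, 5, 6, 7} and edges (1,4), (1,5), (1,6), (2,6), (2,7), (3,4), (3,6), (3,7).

Step 1: List the neighbors of each left vertex:
  1: 4, 5, 6
  2: 6, 7
  3: 4, 6, 7

Step 2: Greedily match left vertices, then look for augmenting paths:
  Match 1 -- 4
  Match 2 -- 6
  Match 3 -- 7
  No augmenting path remains.

Step 3: Verify this is maximum:
  Matching size 3 = min(|L|, |R|) = min(3, 4), which is an upper bound, so this matching is maximum.

Maximum matching: {(1,4), (2,6), (3,7)}
Size: 3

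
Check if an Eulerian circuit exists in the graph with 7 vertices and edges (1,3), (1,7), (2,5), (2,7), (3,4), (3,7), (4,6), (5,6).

Step 1: Find the degree of each vertex:
  deg(1) = 2
  deg(2) = 2
  deg(3) = 3
  deg(4) = 2
  deg(5) = 2
  deg(6) = 2
  deg(7) = 3

Step 2: Count vertices with odd degree:
  Odd-degree vertices: 3, 7 (2 total)

Step 3: Apply Euler's theorem:
  - Eulerian circuit exists iff graph is connected and all vertices have even degree
  - Eulerian path exists iff graph is connected and has 0 or 2 odd-degree vertices

Graph is connected with exactly 2 odd-degree vertices (3, 7).
Eulerian path exists (starting and ending at the odd-degree vertices), but no Eulerian circuit.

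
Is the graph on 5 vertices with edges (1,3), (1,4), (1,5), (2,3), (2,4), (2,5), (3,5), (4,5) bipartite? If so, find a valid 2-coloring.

Step 1: Attempt 2-coloring using BFS:
  Start at vertex 1, assign color 0
  Color vertex 3 with color 1 (neighbor of 1)
  Color vertex 4 with color 1 (neighbor of 1)
  Color vertex 5 with color 1 (neighbor of 1)
  Color vertex 2 with color 0 (neighbor of 3)

Step 2: Conflict found! Vertices 3 and 5 are adjacent but have the same color.
This means the graph contains an odd cycle.

The graph is NOT bipartite.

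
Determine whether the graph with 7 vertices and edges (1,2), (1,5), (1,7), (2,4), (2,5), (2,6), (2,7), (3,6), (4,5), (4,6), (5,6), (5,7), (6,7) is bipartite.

Step 1: Attempt 2-coloring using BFS:
  Start at vertex 1, assign color 0
  Color vertex 2 with color 1 (neighbor of 1)
  Color vertex 5 with color 1 (neighbor of 1)
  Color vertex 7 with color 1 (neighbor of 1)
  Color vertex 4 with color 0 (neighbor of 2)

Step 2: Conflict found! Vertices 2 and 5 are adjacent but have the same color.
This means the graph contains an odd cycle.

The graph is NOT bipartite.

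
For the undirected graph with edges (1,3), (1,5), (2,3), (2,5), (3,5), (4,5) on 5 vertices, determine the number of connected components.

Step 1: Build adjacency list from edges:
  1: 3, 5
  2: 3, 5
  3: 1, 2, 5
  4: 5
  5: 1, 2, 3, 4

Step 2: Run BFS/DFS from vertex 1:
  Visited: {1, 3, 5, 2, 4}
  Reached 5 of 5 vertices

Step 3: All 5 vertices reached from vertex 1, so the graph is connected.
Number of connected components: 1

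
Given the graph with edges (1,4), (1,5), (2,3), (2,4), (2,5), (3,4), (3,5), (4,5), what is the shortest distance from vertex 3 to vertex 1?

Step 1: Build adjacency list:
  1: 4, 5
  2: 3, 4, 5
  3: 2, 4, 5
  4: 1, 2, 3, 5
  5: 1, 2, 3, 4

Step 2: BFS from vertex 3 to find shortest path to 1:
  vertex 2 reached at distance 1
  vertex 4 reached at distance 1
  vertex 5 reached at distance 1
  vertex 1 reached at distance 2

Step 3: Shortest path: 3 -> 4 -> 1
Path length: 2 edges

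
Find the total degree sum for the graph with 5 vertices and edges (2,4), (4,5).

Step 1: Count edges incident to each vertex:
  deg(1) = 0 (neighbors: none)
  deg(2) = 1 (neighbors: 4)
  deg(3) = 0 (neighbors: none)
  deg(4) = 2 (neighbors: 2, 5)
  deg(5) = 1 (neighbors: 4)

Step 2: Sum all degrees:
  0 + 1 + 0 + 2 + 1 = 4

Verification: sum of degrees = 2 * |E| = 2 * 2 = 4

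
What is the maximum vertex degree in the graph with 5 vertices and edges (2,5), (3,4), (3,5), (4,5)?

Step 1: Count edges incident to each vertex:
  deg(1) = 0 (neighbors: none)
  deg(2) = 1 (neighbors: 5)
  deg(3) = 2 (neighbors: 4, 5)
  deg(4) = 2 (neighbors: 3, 5)
  deg(5) = 3 (neighbors: 2, 3, 4)

Step 2: Find maximum:
  max(0, 1, 2, 2, 3) = 3 (vertex 5)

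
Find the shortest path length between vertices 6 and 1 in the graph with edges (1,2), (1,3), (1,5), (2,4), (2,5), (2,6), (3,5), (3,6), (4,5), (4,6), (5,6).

Step 1: Build adjacency list:
  1: 2, 3, 5
  2: 1, 4, 5, 6
  3: 1, 5, 6
  4: 2, 5, 6
  5: 1, 2, 3, 4, 6
  6: 2, 3, 4, 5

Step 2: BFS from vertex 6 to find shortest path to 1:
  vertex 2 reached at distance 1
  vertex 3 reached at distance 1
  vertex 4 reached at distance 1
  vertex 5 reached at distance 1
  vertex 1 reached at distance 2

Step 3: Shortest path: 6 -> 3 -> 1
Path length: 2 edges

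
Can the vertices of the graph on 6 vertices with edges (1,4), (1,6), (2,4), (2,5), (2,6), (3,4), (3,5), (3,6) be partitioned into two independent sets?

Step 1: Attempt 2-coloring using BFS:
  Start at vertex 1, assign color 0
  Color vertex 4 with color 1 (neighbor of 1)
  Color vertex 6 with color 1 (neighbor of 1)
  Color vertex 2 with color 0 (neighbor of 4)
  Color vertex 3 with color 0 (neighbor of 4)
  Color vertex 5 with color 1 (neighbor of 2)

Step 2: 2-coloring succeeded. No conflicts found.
  Set A (color 0): {1, 2, 3}
  Set B (color 1): {4, 5, 6}

The graph is bipartite with partition {1, 2, 3}, {4, 5, 6}.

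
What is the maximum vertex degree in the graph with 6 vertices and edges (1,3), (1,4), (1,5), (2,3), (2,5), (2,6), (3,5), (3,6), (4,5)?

Step 1: Count edges incident to each vertex:
  deg(1) = 3 (neighbors: 3, 4, 5)
  deg(2) = 3 (neighbors: 3, 5, 6)
  deg(3) = 4 (neighbors: 1, 2, 5, 6)
  deg(4) = 2 (neighbors: 1, 5)
  deg(5) = 4 (neighbors: 1, 2, 3, 4)
  deg(6) = 2 (neighbors: 2, 3)

Step 2: Find maximum:
  max(3, 3, 4, 2, 4, 2) = 4 (vertex 3)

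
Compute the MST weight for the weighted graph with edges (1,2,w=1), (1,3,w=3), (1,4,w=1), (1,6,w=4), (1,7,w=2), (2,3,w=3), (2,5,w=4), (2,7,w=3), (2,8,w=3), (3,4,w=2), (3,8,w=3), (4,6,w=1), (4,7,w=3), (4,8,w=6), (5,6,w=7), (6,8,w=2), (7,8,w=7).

Apply Kruskal's algorithm (sort edges by weight, add if no cycle):

Sorted edges by weight:
  (1,2) w=1
  (1,4) w=1
  (4,6) w=1
  (1,7) w=2
  (3,4) w=2
  (6,8) w=2
  (1,3) w=3
  (2,8) w=3
  (2,3) w=3
  (2,7) w=3
  (3,8) w=3
  (4,7) w=3
  (1,6) w=4
  (2,5) w=4
  (4,8) w=6
  (5,6) w=7
  (7,8) w=7

Add edge (1,2) w=1 -- no cycle. Running total: 1
Add edge (1,4) w=1 -- no cycle. Running total: 2
Add edge (4,6) w=1 -- no cycle. Running total: 3
Add edge (1,7) w=2 -- no cycle. Running total: 5
Add edge (3,4) w=2 -- no cycle. Running total: 7
Add edge (6,8) w=2 -- no cycle. Running total: 9
Skip edge (1,3) w=3 -- would create cycle
Skip edge (2,8) w=3 -- would create cycle
Skip edge (2,3) w=3 -- would create cycle
Skip edge (2,7) w=3 -- would create cycle
Skip edge (3,8) w=3 -- would create cycle
Skip edge (4,7) w=3 -- would create cycle
Skip edge (1,6) w=4 -- would create cycle
Add edge (2,5) w=4 -- no cycle. Running total: 13

MST edges: (1,2,w=1), (1,4,w=1), (4,6,w=1), (1,7,w=2), (3,4,w=2), (6,8,w=2), (2,5,w=4)
Total MST weight: 1 + 1 + 1 + 2 + 2 + 2 + 4 = 13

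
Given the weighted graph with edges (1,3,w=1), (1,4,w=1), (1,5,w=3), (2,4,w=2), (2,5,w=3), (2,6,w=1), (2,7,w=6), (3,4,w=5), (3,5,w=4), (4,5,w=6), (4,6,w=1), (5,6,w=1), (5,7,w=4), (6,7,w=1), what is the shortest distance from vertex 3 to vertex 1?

Step 1: Build adjacency list with weights:
  1: 3(w=1), 4(w=1), 5(w=3)
  2: 4(w=2), 5(w=3), 6(w=1), 7(w=6)
  3: 1(w=1), 4(w=5), 5(w=4)
  4: 1(w=1), 2(w=2), 3(w=5), 5(w=6), 6(w=1)
  5: 1(w=3), 2(w=3), 3(w=4), 4(w=6), 6(w=1), 7(w=4)
  6: 2(w=1), 4(w=1), 5(w=1), 7(w=1)
  7: 2(w=6), 5(w=4), 6(w=1)

Step 2: Apply Dijkstra's algorithm from vertex 3:
  Visit vertex 3 (distance=0)
    Update dist[1] = 1
    Update dist[4] = 5
    Update dist[5] = 4
  Visit vertex 1 (distance=1)
    Update dist[4] = 2

Step 3: Shortest path: 3 -> 1
Total weight: 1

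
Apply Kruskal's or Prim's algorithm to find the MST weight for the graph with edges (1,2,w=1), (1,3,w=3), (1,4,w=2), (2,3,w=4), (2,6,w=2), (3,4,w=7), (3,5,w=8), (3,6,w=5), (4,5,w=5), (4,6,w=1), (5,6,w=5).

Apply Kruskal's algorithm (sort edges by weight, add if no cycle):

Sorted edges by weight:
  (1,2) w=1
  (4,6) w=1
  (1,4) w=2
  (2,6) w=2
  (1,3) w=3
  (2,3) w=4
  (3,6) w=5
  (4,5) w=5
  (5,6) w=5
  (3,4) w=7
  (3,5) w=8

Add edge (1,2) w=1 -- no cycle. Running total: 1
Add edge (4,6) w=1 -- no cycle. Running total: 2
Add edge (1,4) w=2 -- no cycle. Running total: 4
Skip edge (2,6) w=2 -- would create cycle
Add edge (1,3) w=3 -- no cycle. Running total: 7
Skip edge (2,3) w=4 -- would create cycle
Skip edge (3,6) w=5 -- would create cycle
Add edge (4,5) w=5 -- no cycle. Running total: 12

MST edges: (1,2,w=1), (4,6,w=1), (1,4,w=2), (1,3,w=3), (4,5,w=5)
Total MST weight: 1 + 1 + 2 + 3 + 5 = 12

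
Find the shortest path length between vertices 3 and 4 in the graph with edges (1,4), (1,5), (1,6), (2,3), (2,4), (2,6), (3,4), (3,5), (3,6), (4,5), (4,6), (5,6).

Step 1: Build adjacency list:
  1: 4, 5, 6
  2: 3, 4, 6
  3: 2, 4, 5, 6
  4: 1, 2, 3, 5, 6
  5: 1, 3, 4, 6
  6: 1, 2, 3, 4, 5

Step 2: BFS from vertex 3 to find shortest path to 4:
  vertex 2 reached at distance 1
  vertex 4 reached at distance 1

Step 3: Shortest path: 3 -> 4
Path length: 1 edge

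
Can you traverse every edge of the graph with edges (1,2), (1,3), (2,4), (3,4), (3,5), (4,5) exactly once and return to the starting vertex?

Step 1: Find the degree of each vertex:
  deg(1) = 2
  deg(2) = 2
  deg(3) = 3
  deg(4) = 3
  deg(5) = 2

Step 2: Count vertices with odd degree:
  Odd-degree vertices: 3, 4 (2 total)

Step 3: Apply Euler's theorem:
  - Eulerian circuit exists iff graph is connected and all vertices have even degree
  - Eulerian path exists iff graph is connected and has 0 or 2 odd-degree vertices

Graph is connected with exactly 2 odd-degree vertices (3, 4).
Eulerian path exists (starting and ending at the odd-degree vertices), but no Eulerian circuit.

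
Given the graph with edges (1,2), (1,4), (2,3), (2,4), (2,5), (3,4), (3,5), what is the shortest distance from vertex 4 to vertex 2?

Step 1: Build adjacency list:
  1: 2, 4
  2: 1, 3, 4, 5
  3: 2, 4, 5
  4: 1, 2, 3
  5: 2, 3

Step 2: BFS from vertex 4 to find shortest path to 2:
  vertex 1 reached at distance 1
  vertex 2 reached at distance 1

Step 3: Shortest path: 4 -> 2
Path length: 1 edge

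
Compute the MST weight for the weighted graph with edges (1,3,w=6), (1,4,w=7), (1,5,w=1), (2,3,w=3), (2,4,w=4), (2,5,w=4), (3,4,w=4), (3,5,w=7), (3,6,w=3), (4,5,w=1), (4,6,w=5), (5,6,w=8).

Apply Kruskal's algorithm (sort edges by weight, add if no cycle):

Sorted edges by weight:
  (1,5) w=1
  (4,5) w=1
  (2,3) w=3
  (3,6) w=3
  (2,4) w=4
  (2,5) w=4
  (3,4) w=4
  (4,6) w=5
  (1,3) w=6
  (1,4) w=7
  (3,5) w=7
  (5,6) w=8

Add edge (1,5) w=1 -- no cycle. Running total: 1
Add edge (4,5) w=1 -- no cycle. Running total: 2
Add edge (2,3) w=3 -- no cycle. Running total: 5
Add edge (3,6) w=3 -- no cycle. Running total: 8
Add edge (2,4) w=4 -- no cycle. Running total: 12

MST edges: (1,5,w=1), (4,5,w=1), (2,3,w=3), (3,6,w=3), (2,4,w=4)
Total MST weight: 1 + 1 + 3 + 3 + 4 = 12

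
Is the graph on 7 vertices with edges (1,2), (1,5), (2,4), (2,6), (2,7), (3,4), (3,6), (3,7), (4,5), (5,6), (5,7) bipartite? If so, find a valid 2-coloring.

Step 1: Attempt 2-coloring using BFS:
  Start at vertex 1, assign color 0
  Color vertex 2 with color 1 (neighbor of 1)
  Color vertex 5 with color 1 (neighbor of 1)
  Color vertex 4 with color 0 (neighbor of 2)
  Color vertex 6 with color 0 (neighbor of 2)
  Color vertex 7 with color 0 (neighbor of 2)
  Color vertex 3 with color 1 (neighbor of 4)

Step 2: 2-coloring succeeded. No conflicts found.
  Set A (color 0): {1, 4, 6, 7}
  Set B (color 1): {2, 3, 5}

The graph is bipartite with partition {1, 4, 6, 7}, {2, 3, 5}.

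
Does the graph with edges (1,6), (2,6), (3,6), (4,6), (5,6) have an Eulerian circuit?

Step 1: Find the degree of each vertex:
  deg(1) = 1
  deg(2) = 1
  deg(3) = 1
  deg(4) = 1
  deg(5) = 1
  deg(6) = 5

Step 2: Count vertices with odd degree:
  Odd-degree vertices: 1, 2, 3, 4, 5, 6 (6 total)

Step 3: Apply Euler's theorem:
  - Eulerian circuit exists iff graph is connected and all vertices have even degree
  - Eulerian path exists iff graph is connected and has 0 or 2 odd-degree vertices

Graph has 6 odd-degree vertices (need 0 or 2).
Neither Eulerian path nor Eulerian circuit exists.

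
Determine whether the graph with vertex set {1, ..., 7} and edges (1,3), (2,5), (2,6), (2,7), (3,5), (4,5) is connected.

Step 1: Build adjacency list from edges:
  1: 3
  2: 5, 6, 7
  3: 1, 5
  4: 5
  5: 2, 3, 4
  6: 2
  7: 2

Step 2: Run BFS/DFS from vertex 1:
  Visited: {1, 3, 5, 2, 4, 6, 7}
  Reached 7 of 7 vertices

Step 3: All 7 vertices reached from vertex 1, so the graph is connected.
Answer: Yes, the graph is connected.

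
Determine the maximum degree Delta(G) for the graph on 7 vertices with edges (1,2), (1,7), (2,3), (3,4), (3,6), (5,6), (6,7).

Step 1: Count edges incident to each vertex:
  deg(1) = 2 (neighbors: 2, 7)
  deg(2) = 2 (neighbors: 1, 3)
  deg(3) = 3 (neighbors: 2, 4, 6)
  deg(4) = 1 (neighbors: 3)
  deg(5) = 1 (neighbors: 6)
  deg(6) = 3 (neighbors: 3, 5, 7)
  deg(7) = 2 (neighbors: 1, 6)

Step 2: Find maximum:
  max(2, 2, 3, 1, 1, 3, 2) = 3 (vertex 3)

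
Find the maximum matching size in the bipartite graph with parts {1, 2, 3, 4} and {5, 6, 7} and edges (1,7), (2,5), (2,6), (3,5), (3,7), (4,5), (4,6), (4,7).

Step 1: List the neighbors of each left vertex:
  1: 7
  2: 5, 6
  3: 5, 7
  4: 5, 6, 7

Step 2: Greedily match left vertices, then look for augmenting paths:
  Match 1 -- 7
  Match 2 -- 5
  Match 4 -- 6
  No augmenting path remains.

Step 3: Verify this is maximum:
  Matching size 3 = min(|L|, |R|) = min(4, 3), which is an upper bound, so this matching is maximum.

Maximum matching: {(1,7), (2,5), (4,6)}
Size: 3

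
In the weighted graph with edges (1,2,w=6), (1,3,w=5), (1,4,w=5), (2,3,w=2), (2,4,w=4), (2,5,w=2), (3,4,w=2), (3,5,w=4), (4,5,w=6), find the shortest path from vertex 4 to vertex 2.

Step 1: Build adjacency list with weights:
  1: 2(w=6), 3(w=5), 4(w=5)
  2: 1(w=6), 3(w=2), 4(w=4), 5(w=2)
  3: 1(w=5), 2(w=2), 4(w=2), 5(w=4)
  4: 1(w=5), 2(w=4), 3(w=2), 5(w=6)
  5: 2(w=2), 3(w=4), 4(w=6)

Step 2: Apply Dijkstra's algorithm from vertex 4:
  Visit vertex 4 (distance=0)
    Update dist[1] = 5
    Update dist[2] = 4
    Update dist[3] = 2
    Update dist[5] = 6
  Visit vertex 3 (distance=2)
  Visit vertex 2 (distance=4)

Step 3: Shortest path: 4 -> 2
Total weight: 4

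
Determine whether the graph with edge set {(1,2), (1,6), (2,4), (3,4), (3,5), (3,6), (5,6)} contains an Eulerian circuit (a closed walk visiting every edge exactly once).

Step 1: Find the degree of each vertex:
  deg(1) = 2
  deg(2) = 2
  deg(3) = 3
  deg(4) = 2
  deg(5) = 2
  deg(6) = 3

Step 2: Count vertices with odd degree:
  Odd-degree vertices: 3, 6 (2 total)

Step 3: Apply Euler's theorem:
  - Eulerian circuit exists iff graph is connected and all vertices have even degree
  - Eulerian path exists iff graph is connected and has 0 or 2 odd-degree vertices

Graph is connected with exactly 2 odd-degree vertices (3, 6).
Eulerian path exists (starting and ending at the odd-degree vertices), but no Eulerian circuit.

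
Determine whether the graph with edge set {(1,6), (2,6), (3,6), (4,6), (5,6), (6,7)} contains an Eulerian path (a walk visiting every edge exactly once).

Step 1: Find the degree of each vertex:
  deg(1) = 1
  deg(2) = 1
  deg(3) = 1
  deg(4) = 1
  deg(5) = 1
  deg(6) = 6
  deg(7) = 1

Step 2: Count vertices with odd degree:
  Odd-degree vertices: 1, 2, 3, 4, 5, 7 (6 total)

Step 3: Apply Euler's theorem:
  - Eulerian circuit exists iff graph is connected and all vertices have even degree
  - Eulerian path exists iff graph is connected and has 0 or 2 odd-degree vertices

Graph has 6 odd-degree vertices (need 0 or 2).
Neither Eulerian path nor Eulerian circuit exists.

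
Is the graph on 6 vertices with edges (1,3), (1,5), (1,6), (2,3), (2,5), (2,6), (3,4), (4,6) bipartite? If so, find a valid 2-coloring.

Step 1: Attempt 2-coloring using BFS:
  Start at vertex 1, assign color 0
  Color vertex 3 with color 1 (neighbor of 1)
  Color vertex 5 with color 1 (neighbor of 1)
  Color vertex 6 with color 1 (neighbor of 1)
  Color vertex 2 with color 0 (neighbor of 3)
  Color vertex 4 with color 0 (neighbor of 3)

Step 2: 2-coloring succeeded. No conflicts found.
  Set A (color 0): {1, 2, 4}
  Set B (color 1): {3, 5, 6}

The graph is bipartite with partition {1, 2, 4}, {3, 5, 6}.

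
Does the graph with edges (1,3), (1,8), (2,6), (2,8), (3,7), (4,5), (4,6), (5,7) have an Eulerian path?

Step 1: Find the degree of each vertex:
  deg(1) = 2
  deg(2) = 2
  deg(3) = 2
  deg(4) = 2
  deg(5) = 2
  deg(6) = 2
  deg(7) = 2
  deg(8) = 2

Step 2: Count vertices with odd degree:
  All vertices have even degree (0 odd-degree vertices)

Step 3: Apply Euler's theorem:
  - Eulerian circuit exists iff graph is connected and all vertices have even degree
  - Eulerian path exists iff graph is connected and has 0 or 2 odd-degree vertices

Graph is connected with 0 odd-degree vertices.
Both Eulerian circuit and Eulerian path exist.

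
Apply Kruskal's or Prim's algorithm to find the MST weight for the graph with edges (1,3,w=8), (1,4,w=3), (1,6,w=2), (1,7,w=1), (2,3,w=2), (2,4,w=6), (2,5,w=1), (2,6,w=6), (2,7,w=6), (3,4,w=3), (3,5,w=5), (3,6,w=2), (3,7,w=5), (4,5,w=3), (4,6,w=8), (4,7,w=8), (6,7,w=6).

Apply Kruskal's algorithm (sort edges by weight, add if no cycle):

Sorted edges by weight:
  (1,7) w=1
  (2,5) w=1
  (1,6) w=2
  (2,3) w=2
  (3,6) w=2
  (1,4) w=3
  (3,4) w=3
  (4,5) w=3
  (3,7) w=5
  (3,5) w=5
  (2,4) w=6
  (2,6) w=6
  (2,7) w=6
  (6,7) w=6
  (1,3) w=8
  (4,6) w=8
  (4,7) w=8

Add edge (1,7) w=1 -- no cycle. Running total: 1
Add edge (2,5) w=1 -- no cycle. Running total: 2
Add edge (1,6) w=2 -- no cycle. Running total: 4
Add edge (2,3) w=2 -- no cycle. Running total: 6
Add edge (3,6) w=2 -- no cycle. Running total: 8
Add edge (1,4) w=3 -- no cycle. Running total: 11

MST edges: (1,7,w=1), (2,5,w=1), (1,6,w=2), (2,3,w=2), (3,6,w=2), (1,4,w=3)
Total MST weight: 1 + 1 + 2 + 2 + 2 + 3 = 11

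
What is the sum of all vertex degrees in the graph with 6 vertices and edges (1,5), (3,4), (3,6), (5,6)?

Step 1: Count edges incident to each vertex:
  deg(1) = 1 (neighbors: 5)
  deg(2) = 0 (neighbors: none)
  deg(3) = 2 (neighbors: 4, 6)
  deg(4) = 1 (neighbors: 3)
  deg(5) = 2 (neighbors: 1, 6)
  deg(6) = 2 (neighbors: 3, 5)

Step 2: Sum all degrees:
  1 + 0 + 2 + 1 + 2 + 2 = 8

Verification: sum of degrees = 2 * |E| = 2 * 4 = 8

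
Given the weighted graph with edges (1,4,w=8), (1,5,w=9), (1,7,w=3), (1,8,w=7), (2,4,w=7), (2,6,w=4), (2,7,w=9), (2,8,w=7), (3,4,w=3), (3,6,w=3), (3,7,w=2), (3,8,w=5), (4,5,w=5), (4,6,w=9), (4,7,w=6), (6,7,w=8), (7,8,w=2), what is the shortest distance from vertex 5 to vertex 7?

Step 1: Build adjacency list with weights:
  1: 4(w=8), 5(w=9), 7(w=3), 8(w=7)
  2: 4(w=7), 6(w=4), 7(w=9), 8(w=7)
  3: 4(w=3), 6(w=3), 7(w=2), 8(w=5)
  4: 1(w=8), 2(w=7), 3(w=3), 5(w=5), 6(w=9), 7(w=6)
  5: 1(w=9), 4(w=5)
  6: 2(w=4), 3(w=3), 4(w=9), 7(w=8)
  7: 1(w=3), 2(w=9), 3(w=2), 4(w=6), 6(w=8), 8(w=2)
  8: 1(w=7), 2(w=7), 3(w=5), 7(w=2)

Step 2: Apply Dijkstra's algorithm from vertex 5:
  Visit vertex 5 (distance=0)
    Update dist[1] = 9
    Update dist[4] = 5
  Visit vertex 4 (distance=5)
    Update dist[2] = 12
    Update dist[3] = 8
    Update dist[6] = 14
    Update dist[7] = 11
  Visit vertex 3 (distance=8)
    Update dist[6] = 11
    Update dist[7] = 10
    Update dist[8] = 13
  Visit vertex 1 (distance=9)
  Visit vertex 7 (distance=10)
    Update dist[8] = 12

Step 3: Shortest path: 5 -> 4 -> 3 -> 7
Total weight: 5 + 3 + 2 = 10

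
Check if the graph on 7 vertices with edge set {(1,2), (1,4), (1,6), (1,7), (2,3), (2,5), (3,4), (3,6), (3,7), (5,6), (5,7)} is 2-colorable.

Step 1: Attempt 2-coloring using BFS:
  Start at vertex 1, assign color 0
  Color vertex 2 with color 1 (neighbor of 1)
  Color vertex 4 with color 1 (neighbor of 1)
  Color vertex 6 with color 1 (neighbor of 1)
  Color vertex 7 with color 1 (neighbor of 1)
  Color vertex 3 with color 0 (neighbor of 2)
  Color vertex 5 with color 0 (neighbor of 2)

Step 2: 2-coloring succeeded. No conflicts found.
  Set A (color 0): {1, 3, 5}
  Set B (color 1): {2, 4, 6, 7}

The graph is bipartite with partition {1, 3, 5}, {2, 4, 6, 7}.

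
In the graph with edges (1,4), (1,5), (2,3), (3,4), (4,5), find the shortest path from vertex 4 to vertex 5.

Step 1: Build adjacency list:
  1: 4, 5
  2: 3
  3: 2, 4
  4: 1, 3, 5
  5: 1, 4

Step 2: BFS from vertex 4 to find shortest path to 5:
  vertex 1 reached at distance 1
  vertex 3 reached at distance 1
  vertex 5 reached at distance 1

Step 3: Shortest path: 4 -> 5
Path length: 1 edge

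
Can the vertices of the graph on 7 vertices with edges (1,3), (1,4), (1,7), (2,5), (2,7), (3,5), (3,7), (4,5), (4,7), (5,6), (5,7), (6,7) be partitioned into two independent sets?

Step 1: Attempt 2-coloring using BFS:
  Start at vertex 1, assign color 0
  Color vertex 3 with color 1 (neighbor of 1)
  Color vertex 4 with color 1 (neighbor of 1)
  Color vertex 7 with color 1 (neighbor of 1)
  Color vertex 5 with color 0 (neighbor of 3)

Step 2: Conflict found! Vertices 3 and 7 are adjacent but have the same color.
This means the graph contains an odd cycle.

The graph is NOT bipartite.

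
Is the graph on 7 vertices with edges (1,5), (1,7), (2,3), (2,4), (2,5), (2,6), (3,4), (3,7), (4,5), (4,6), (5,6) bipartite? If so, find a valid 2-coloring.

Step 1: Attempt 2-coloring using BFS:
  Start at vertex 1, assign color 0
  Color vertex 5 with color 1 (neighbor of 1)
  Color vertex 7 with color 1 (neighbor of 1)
  Color vertex 2 with color 0 (neighbor of 5)
  Color vertex 4 with color 0 (neighbor of 5)
  Color vertex 6 with color 0 (neighbor of 5)
  Color vertex 3 with color 0 (neighbor of 7)

Step 2: Conflict found! Vertices 2 and 3 are adjacent but have the same color.
This means the graph contains an odd cycle.

The graph is NOT bipartite.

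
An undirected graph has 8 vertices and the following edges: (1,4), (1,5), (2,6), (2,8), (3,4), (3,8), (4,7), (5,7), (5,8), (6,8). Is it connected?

Step 1: Build adjacency list from edges:
  1: 4, 5
  2: 6, 8
  3: 4, 8
  4: 1, 3, 7
  5: 1, 7, 8
  6: 2, 8
  7: 4, 5
  8: 2, 3, 5, 6

Step 2: Run BFS/DFS from vertex 1:
  Visited: {1, 4, 5, 3, 7, 8, 2, 6}
  Reached 8 of 8 vertices

Step 3: All 8 vertices reached from vertex 1, so the graph is connected.
Answer: Yes, the graph is connected.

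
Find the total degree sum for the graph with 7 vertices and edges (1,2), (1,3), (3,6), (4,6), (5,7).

Step 1: Count edges incident to each vertex:
  deg(1) = 2 (neighbors: 2, 3)
  deg(2) = 1 (neighbors: 1)
  deg(3) = 2 (neighbors: 1, 6)
  deg(4) = 1 (neighbors: 6)
  deg(5) = 1 (neighbors: 7)
  deg(6) = 2 (neighbors: 3, 4)
  deg(7) = 1 (neighbors: 5)

Step 2: Sum all degrees:
  2 + 1 + 2 + 1 + 1 + 2 + 1 = 10

Verification: sum of degrees = 2 * |E| = 2 * 5 = 10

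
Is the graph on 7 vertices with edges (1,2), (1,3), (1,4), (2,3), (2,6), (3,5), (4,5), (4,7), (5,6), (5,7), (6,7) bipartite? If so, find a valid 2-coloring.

Step 1: Attempt 2-coloring using BFS:
  Start at vertex 1, assign color 0
  Color vertex 2 with color 1 (neighbor of 1)
  Color vertex 3 with color 1 (neighbor of 1)
  Color vertex 4 with color 1 (neighbor of 1)

Step 2: Conflict found! Vertices 2 and 3 are adjacent but have the same color.
This means the graph contains an odd cycle.

The graph is NOT bipartite.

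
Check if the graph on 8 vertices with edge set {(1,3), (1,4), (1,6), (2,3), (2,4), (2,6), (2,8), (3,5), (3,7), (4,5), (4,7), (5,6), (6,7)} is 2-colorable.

Step 1: Attempt 2-coloring using BFS:
  Start at vertex 1, assign color 0
  Color vertex 3 with color 1 (neighbor of 1)
  Color vertex 4 with color 1 (neighbor of 1)
  Color vertex 6 with color 1 (neighbor of 1)
  Color vertex 2 with color 0 (neighbor of 3)
  Color vertex 5 with color 0 (neighbor of 3)
  Color vertex 7 with color 0 (neighbor of 3)
  Color vertex 8 with color 1 (neighbor of 2)

Step 2: 2-coloring succeeded. No conflicts found.
  Set A (color 0): {1, 2, 5, 7}
  Set B (color 1): {3, 4, 6, 8}

The graph is bipartite with partition {1, 2, 5, 7}, {3, 4, 6, 8}.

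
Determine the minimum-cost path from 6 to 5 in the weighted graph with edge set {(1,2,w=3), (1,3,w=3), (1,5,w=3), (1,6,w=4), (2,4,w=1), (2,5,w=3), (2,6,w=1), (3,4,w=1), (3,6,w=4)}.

Step 1: Build adjacency list with weights:
  1: 2(w=3), 3(w=3), 5(w=3), 6(w=4)
  2: 1(w=3), 4(w=1), 5(w=3), 6(w=1)
  3: 1(w=3), 4(w=1), 6(w=4)
  4: 2(w=1), 3(w=1)
  5: 1(w=3), 2(w=3)
  6: 1(w=4), 2(w=1), 3(w=4)

Step 2: Apply Dijkstra's algorithm from vertex 6:
  Visit vertex 6 (distance=0)
    Update dist[1] = 4
    Update dist[2] = 1
    Update dist[3] = 4
  Visit vertex 2 (distance=1)
    Update dist[4] = 2
    Update dist[5] = 4
  Visit vertex 4 (distance=2)
    Update dist[3] = 3
  Visit vertex 3 (distance=3)
  Visit vertex 1 (distance=4)
  Visit vertex 5 (distance=4)

Step 3: Shortest path: 6 -> 2 -> 5
Total weight: 1 + 3 = 4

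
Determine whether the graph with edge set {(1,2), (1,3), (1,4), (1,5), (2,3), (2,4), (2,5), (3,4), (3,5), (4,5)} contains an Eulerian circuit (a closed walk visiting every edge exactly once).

Step 1: Find the degree of each vertex:
  deg(1) = 4
  deg(2) = 4
  deg(3) = 4
  deg(4) = 4
  deg(5) = 4

Step 2: Count vertices with odd degree:
  All vertices have even degree (0 odd-degree vertices)

Step 3: Apply Euler's theorem:
  - Eulerian circuit exists iff graph is connected and all vertices have even degree
  - Eulerian path exists iff graph is connected and has 0 or 2 odd-degree vertices

Graph is connected with 0 odd-degree vertices.
Both Eulerian circuit and Eulerian path exist.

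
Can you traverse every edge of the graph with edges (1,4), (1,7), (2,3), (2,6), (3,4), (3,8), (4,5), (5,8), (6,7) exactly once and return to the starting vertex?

Step 1: Find the degree of each vertex:
  deg(1) = 2
  deg(2) = 2
  deg(3) = 3
  deg(4) = 3
  deg(5) = 2
  deg(6) = 2
  deg(7) = 2
  deg(8) = 2

Step 2: Count vertices with odd degree:
  Odd-degree vertices: 3, 4 (2 total)

Step 3: Apply Euler's theorem:
  - Eulerian circuit exists iff graph is connected and all vertices have even degree
  - Eulerian path exists iff graph is connected and has 0 or 2 odd-degree vertices

Graph is connected with exactly 2 odd-degree vertices (3, 4).
Eulerian path exists (starting and ending at the odd-degree vertices), but no Eulerian circuit.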